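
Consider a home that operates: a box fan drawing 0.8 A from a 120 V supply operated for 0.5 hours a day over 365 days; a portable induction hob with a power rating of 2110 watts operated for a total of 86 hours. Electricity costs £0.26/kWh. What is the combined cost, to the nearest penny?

£51.73

box fan: Power = 0.8 A × 120 V = 96 W = 0.096 kW
box fan: Runtime = 0.5 h/day × 365 days = 182.5 h
box fan: 0.096 kW × 182.5 h = 17.52 kWh
portable induction hob: 2.11 kW × 86 h = 181.46 kWh
Total energy = 198.98 kWh
Cost = 198.98 × £0.26 = £51.73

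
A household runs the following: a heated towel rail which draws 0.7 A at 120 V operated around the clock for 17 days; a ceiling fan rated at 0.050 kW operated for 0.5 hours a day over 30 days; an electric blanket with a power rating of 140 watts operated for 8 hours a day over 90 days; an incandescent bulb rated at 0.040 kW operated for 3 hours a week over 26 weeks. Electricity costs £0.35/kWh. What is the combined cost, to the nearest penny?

heated towel rail: Power = 0.7 A × 120 V = 84 W = 0.084 kW
heated towel rail: Runtime = 24 h × 17 = 408 h
heated towel rail: 0.084 kW × 408 h = 34.272 kWh
ceiling fan: Runtime = 0.5 h/day × 30 days = 15 h
ceiling fan: 0.05 kW × 15 h = 0.75 kWh
electric blanket: Runtime = 8 h/day × 90 days = 720 h
electric blanket: 0.14 kW × 720 h = 100.8 kWh
incandescent bulb: Runtime = 3 h/week × 26 weeks = 78 h
incandescent bulb: 0.04 kW × 78 h = 3.12 kWh
Total energy = 138.942 kWh
Cost = 138.942 × £0.35 = £48.63

£48.63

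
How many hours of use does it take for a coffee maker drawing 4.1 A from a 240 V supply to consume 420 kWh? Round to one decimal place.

Power = 4.1 A × 240 V = 984 W = 0.984 kW
Hours = 420 kWh ÷ 0.984 kW = 426.8 h

426.8 h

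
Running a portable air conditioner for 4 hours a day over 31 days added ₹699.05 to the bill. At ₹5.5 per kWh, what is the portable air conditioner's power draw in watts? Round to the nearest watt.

Energy = ₹699.05 ÷ ₹5.5/kWh = 127.1 kWh
Runtime = 4 h/day × 31 days = 124 h
Power = 127.1 kWh ÷ 124 h = 1.025 kW = 1025 W

1025 W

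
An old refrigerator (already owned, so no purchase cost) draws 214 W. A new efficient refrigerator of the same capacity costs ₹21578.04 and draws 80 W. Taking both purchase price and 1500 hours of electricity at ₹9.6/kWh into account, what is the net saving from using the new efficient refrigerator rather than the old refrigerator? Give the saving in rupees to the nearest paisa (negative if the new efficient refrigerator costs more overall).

old refrigerator: ₹0.00 + (214/1000) kW × 1500 h × ₹9.6 = ₹0.00 + ₹3081.6 = ₹3081.6
new efficient refrigerator: ₹21578.04 + (80/1000) kW × 1500 h × ₹9.6 = ₹21578.04 + ₹1152 = ₹22730.04
Saving = ₹3081.6 − ₹22730.04 = −₹19648.44

-₹19648.44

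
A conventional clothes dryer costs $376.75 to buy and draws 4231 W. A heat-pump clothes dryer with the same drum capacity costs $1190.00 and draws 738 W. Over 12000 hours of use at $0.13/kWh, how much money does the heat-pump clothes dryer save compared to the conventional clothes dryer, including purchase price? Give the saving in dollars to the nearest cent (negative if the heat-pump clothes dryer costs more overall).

conventional clothes dryer: $376.75 + (4231/1000) kW × 12000 h × $0.13 = $376.75 + $6600.36 = $6977.11
heat-pump clothes dryer: $1190.00 + (738/1000) kW × 12000 h × $0.13 = $1190.00 + $1151.28 = $2341.28
Saving = $6977.11 − $2341.28 = $4635.83

$4635.83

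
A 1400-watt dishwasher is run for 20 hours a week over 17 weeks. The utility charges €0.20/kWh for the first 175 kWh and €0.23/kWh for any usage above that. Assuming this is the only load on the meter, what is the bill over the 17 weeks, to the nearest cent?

Runtime = 20 h/week × 17 weeks = 340 h
Energy = 1.4 kW × 340 h = 476 kWh
Tier 1 (0–175 kWh): 175 × €0.20 = €35
Above 175 kWh: 301 × €0.23 = €69.23
Bill = €104.23

€104.23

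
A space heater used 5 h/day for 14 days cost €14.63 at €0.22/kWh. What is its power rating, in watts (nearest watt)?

950 W

Energy = €14.63 ÷ €0.22/kWh = 66.5 kWh
Runtime = 5 h/day × 14 days = 70 h
Power = 66.5 kWh ÷ 70 h = 0.95 kW = 950 W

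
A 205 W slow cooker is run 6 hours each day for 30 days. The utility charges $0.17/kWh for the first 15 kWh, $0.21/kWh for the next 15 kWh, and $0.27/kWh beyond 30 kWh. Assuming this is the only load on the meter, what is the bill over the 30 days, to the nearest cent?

$7.56

Runtime = 6 h/day × 30 days = 180 h
Energy = 0.205 kW × 180 h = 36.9 kWh
Tier 1 (0–15 kWh): 15 × $0.17 = $2.55
Tier 2 (15–30 kWh): 15 × $0.21 = $3.15
Above 30 kWh: 6.9 × $0.27 = $1.863
Bill = $7.56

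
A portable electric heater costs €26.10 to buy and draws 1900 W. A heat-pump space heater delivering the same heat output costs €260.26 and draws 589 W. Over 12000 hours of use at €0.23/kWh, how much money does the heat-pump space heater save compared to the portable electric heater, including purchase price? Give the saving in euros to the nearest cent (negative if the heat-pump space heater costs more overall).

portable electric heater: €26.10 + (1900/1000) kW × 12000 h × €0.23 = €26.10 + €5244 = €5270.1
heat-pump space heater: €260.26 + (589/1000) kW × 12000 h × €0.23 = €260.26 + €1625.64 = €1885.9
Saving = €5270.1 − €1885.9 = €3384.2

€3384.20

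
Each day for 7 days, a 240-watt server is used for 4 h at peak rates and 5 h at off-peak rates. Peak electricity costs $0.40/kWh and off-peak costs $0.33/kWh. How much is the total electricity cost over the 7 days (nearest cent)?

$5.46

Peak energy = 0.24 kW × 4 h × 7 = 6.72 kWh
Off-peak energy = 0.24 kW × 5 h × 7 = 8.4 kWh
Cost = 6.72 × $0.40 + 8.4 × $0.33 = $2.688 + $2.772 = $5.46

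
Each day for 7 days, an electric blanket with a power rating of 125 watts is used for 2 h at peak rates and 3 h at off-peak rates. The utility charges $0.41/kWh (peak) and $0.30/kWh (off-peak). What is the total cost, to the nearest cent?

Peak energy = 0.125 kW × 2 h × 7 = 1.75 kWh
Off-peak energy = 0.125 kW × 3 h × 7 = 2.625 kWh
Cost = 1.75 × $0.41 + 2.625 × $0.30 = $0.7175 + $0.7875 = $1.51

$1.51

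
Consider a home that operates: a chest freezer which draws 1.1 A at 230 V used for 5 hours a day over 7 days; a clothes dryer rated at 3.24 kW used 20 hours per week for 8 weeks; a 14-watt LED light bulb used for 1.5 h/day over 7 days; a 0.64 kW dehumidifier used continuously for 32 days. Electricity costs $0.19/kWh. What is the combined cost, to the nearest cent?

$193.60

chest freezer: Power = 1.1 A × 230 V = 253 W = 0.253 kW
chest freezer: Runtime = 5 h/day × 7 days = 35 h
chest freezer: 0.253 kW × 35 h = 8.855 kWh
clothes dryer: Runtime = 20 h/week × 8 weeks = 160 h
clothes dryer: 3.24 kW × 160 h = 518.4 kWh
LED light bulb: Runtime = 1.5 h/day × 7 days = 10.5 h
LED light bulb: 0.014 kW × 10.5 h = 0.147 kWh
dehumidifier: Runtime = 24 h × 32 = 768 h
dehumidifier: 0.64 kW × 768 h = 491.52 kWh
Total energy = 1018.922 kWh
Cost = 1018.922 × $0.19 = $193.60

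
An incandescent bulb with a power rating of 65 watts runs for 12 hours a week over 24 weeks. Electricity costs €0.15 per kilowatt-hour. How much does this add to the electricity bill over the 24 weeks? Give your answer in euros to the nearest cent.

€2.81

Runtime = 12 h/week × 24 weeks = 288 h
Energy = 0.065 kW × 288 h = 18.72 kWh
Cost = 18.72 kWh × €0.15/kWh = €2.81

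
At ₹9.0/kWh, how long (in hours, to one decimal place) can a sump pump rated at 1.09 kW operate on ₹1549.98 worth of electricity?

Energy available = ₹1549.98 ÷ ₹9.0/kWh = 172.22 kWh
Hours = 172.22 kWh ÷ 1.09 kW = 158.0 h

158.0 h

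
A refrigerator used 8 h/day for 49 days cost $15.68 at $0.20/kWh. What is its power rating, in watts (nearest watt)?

Energy = $15.68 ÷ $0.20/kWh = 78.4 kWh
Runtime = 8 h/day × 49 days = 392 h
Power = 78.4 kWh ÷ 392 h = 0.2 kW = 200 W

200 W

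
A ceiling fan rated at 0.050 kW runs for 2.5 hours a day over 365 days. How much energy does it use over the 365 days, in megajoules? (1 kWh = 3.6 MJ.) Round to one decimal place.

Runtime = 2.5 h/day × 365 days = 912.5 h
Energy = 0.05 kW × 912.5 h = 45.625 kWh
= 45.625 × 3.6 MJ = 164.3 MJ

164.3 MJ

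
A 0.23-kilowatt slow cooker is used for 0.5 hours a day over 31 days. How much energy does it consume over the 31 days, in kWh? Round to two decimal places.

Runtime = 0.5 h/day × 31 days = 15.5 h
Energy = 0.23 kW × 15.5 h = 3.565 kWh ≈ 3.57 kWh

3.57 kWh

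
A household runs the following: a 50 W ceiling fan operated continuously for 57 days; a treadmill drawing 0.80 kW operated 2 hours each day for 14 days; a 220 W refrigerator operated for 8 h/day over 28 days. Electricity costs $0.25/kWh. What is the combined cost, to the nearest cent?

ceiling fan: Runtime = 24 h × 57 = 1368 h
ceiling fan: 0.05 kW × 1368 h = 68.4 kWh
treadmill: Runtime = 2 h/day × 14 days = 28 h
treadmill: 0.8 kW × 28 h = 22.4 kWh
refrigerator: Runtime = 8 h/day × 28 days = 224 h
refrigerator: 0.22 kW × 224 h = 49.28 kWh
Total energy = 140.08 kWh
Cost = 140.08 × $0.25 = $35.02

$35.02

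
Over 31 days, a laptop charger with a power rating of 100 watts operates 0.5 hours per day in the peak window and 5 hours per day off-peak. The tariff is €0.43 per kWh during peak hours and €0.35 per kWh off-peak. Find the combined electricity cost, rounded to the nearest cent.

Peak energy = 0.1 kW × 0.5 h × 31 = 1.55 kWh
Off-peak energy = 0.1 kW × 5 h × 31 = 15.5 kWh
Cost = 1.55 × €0.43 + 15.5 × €0.35 = €0.6665 + €5.425 = €6.09

€6.09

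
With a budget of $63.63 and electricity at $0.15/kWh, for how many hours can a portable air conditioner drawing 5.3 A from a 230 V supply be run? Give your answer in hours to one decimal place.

Power = 5.3 A × 230 V = 1219 W = 1.219 kW
Energy available = $63.63 ÷ $0.15/kWh = 424.2 kWh
Hours = 424.2 kWh ÷ 1.219 kW = 348.0 h

348.0 h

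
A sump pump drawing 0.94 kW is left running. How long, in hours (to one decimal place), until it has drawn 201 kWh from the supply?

Hours = 201 kWh ÷ 0.94 kW = 213.8 h

213.8 h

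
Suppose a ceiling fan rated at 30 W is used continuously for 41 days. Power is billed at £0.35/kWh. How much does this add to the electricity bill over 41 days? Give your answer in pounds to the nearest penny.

£10.33

Runtime = 24 h × 41 = 984 h
Energy = 0.03 kW × 984 h = 29.52 kWh
Cost = 29.52 kWh × £0.35/kWh = £10.33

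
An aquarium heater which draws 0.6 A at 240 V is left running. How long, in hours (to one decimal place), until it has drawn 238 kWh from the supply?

1652.8 h

Power = 0.6 A × 240 V = 144 W = 0.144 kW
Hours = 238 kWh ÷ 0.144 kW = 1652.8 h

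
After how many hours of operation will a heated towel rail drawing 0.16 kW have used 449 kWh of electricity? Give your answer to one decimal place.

2806.3 h

Hours = 449 kWh ÷ 0.16 kW = 2806.3 h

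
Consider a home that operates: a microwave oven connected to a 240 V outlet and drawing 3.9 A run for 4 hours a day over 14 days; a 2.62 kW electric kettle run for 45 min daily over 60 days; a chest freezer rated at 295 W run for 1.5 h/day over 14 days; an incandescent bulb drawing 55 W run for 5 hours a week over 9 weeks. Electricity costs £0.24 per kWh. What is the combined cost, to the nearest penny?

£42.96

microwave oven: Power = 3.9 A × 240 V = 936 W = 0.936 kW
microwave oven: Runtime = 4 h/day × 14 days = 56 h
microwave oven: 0.936 kW × 56 h = 52.416 kWh
electric kettle: Runtime = 45 min × 60 = 2700 min = 45 h
electric kettle: 2.62 kW × 45 h = 117.9 kWh
chest freezer: Runtime = 1.5 h/day × 14 days = 21 h
chest freezer: 0.295 kW × 21 h = 6.195 kWh
incandescent bulb: Runtime = 5 h/week × 9 weeks = 45 h
incandescent bulb: 0.055 kW × 45 h = 2.475 kWh
Total energy = 178.986 kWh
Cost = 178.986 × £0.24 = £42.96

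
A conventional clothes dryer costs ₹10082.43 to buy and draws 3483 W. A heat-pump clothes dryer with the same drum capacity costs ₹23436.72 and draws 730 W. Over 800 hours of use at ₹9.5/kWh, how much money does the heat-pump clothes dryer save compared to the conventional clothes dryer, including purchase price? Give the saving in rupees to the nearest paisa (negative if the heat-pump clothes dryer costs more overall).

₹7568.51

conventional clothes dryer: ₹10082.43 + (3483/1000) kW × 800 h × ₹9.5 = ₹10082.43 + ₹26470.8 = ₹36553.23
heat-pump clothes dryer: ₹23436.72 + (730/1000) kW × 800 h × ₹9.5 = ₹23436.72 + ₹5548 = ₹28984.72
Saving = ₹36553.23 − ₹28984.72 = ₹7568.51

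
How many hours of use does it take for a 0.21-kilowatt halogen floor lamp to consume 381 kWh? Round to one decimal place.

Hours = 381 kWh ÷ 0.21 kW = 1814.3 h

1814.3 h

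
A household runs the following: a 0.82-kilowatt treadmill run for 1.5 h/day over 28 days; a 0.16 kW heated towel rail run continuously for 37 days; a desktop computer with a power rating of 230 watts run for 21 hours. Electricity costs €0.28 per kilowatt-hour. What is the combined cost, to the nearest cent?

€50.78

treadmill: Runtime = 1.5 h/day × 28 days = 42 h
treadmill: 0.82 kW × 42 h = 34.44 kWh
heated towel rail: Runtime = 24 h × 37 = 888 h
heated towel rail: 0.16 kW × 888 h = 142.08 kWh
desktop computer: 0.23 kW × 21 h = 4.83 kWh
Total energy = 181.35 kWh
Cost = 181.35 × €0.28 = €50.78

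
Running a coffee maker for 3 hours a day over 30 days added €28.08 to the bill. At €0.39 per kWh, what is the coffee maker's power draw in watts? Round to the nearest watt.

Energy = €28.08 ÷ €0.39/kWh = 72 kWh
Runtime = 3 h/day × 30 days = 90 h
Power = 72 kWh ÷ 90 h = 0.8 kW = 800 W

800 W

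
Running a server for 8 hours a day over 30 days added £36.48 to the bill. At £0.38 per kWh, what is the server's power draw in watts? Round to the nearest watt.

400 W

Energy = £36.48 ÷ £0.38/kWh = 96 kWh
Runtime = 8 h/day × 30 days = 240 h
Power = 96 kWh ÷ 240 h = 0.4 kW = 400 W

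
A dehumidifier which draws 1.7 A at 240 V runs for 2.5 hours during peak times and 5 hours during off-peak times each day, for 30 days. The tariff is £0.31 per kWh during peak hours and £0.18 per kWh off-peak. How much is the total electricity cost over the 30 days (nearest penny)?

£20.50

Power = 1.7 A × 240 V = 408 W = 0.408 kW
Peak energy = 0.408 kW × 2.5 h × 30 = 30.6 kWh
Off-peak energy = 0.408 kW × 5 h × 30 = 61.2 kWh
Cost = 30.6 × £0.31 + 61.2 × £0.18 = £9.486 + £11.016 = £20.50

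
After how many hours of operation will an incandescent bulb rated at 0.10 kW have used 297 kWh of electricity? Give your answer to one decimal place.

2970.0 h

Hours = 297 kWh ÷ 0.1 kW = 2970.0 h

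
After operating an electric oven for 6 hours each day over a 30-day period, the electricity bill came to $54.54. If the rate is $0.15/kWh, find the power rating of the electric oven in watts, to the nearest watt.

Energy = $54.54 ÷ $0.15/kWh = 363.6 kWh
Runtime = 6 h/day × 30 days = 180 h
Power = 363.6 kWh ÷ 180 h = 2.02 kW = 2020 W

2020 W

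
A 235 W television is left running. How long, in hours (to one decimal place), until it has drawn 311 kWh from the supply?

1323.4 h

Hours = 311 kWh ÷ 0.235 kW = 1323.4 h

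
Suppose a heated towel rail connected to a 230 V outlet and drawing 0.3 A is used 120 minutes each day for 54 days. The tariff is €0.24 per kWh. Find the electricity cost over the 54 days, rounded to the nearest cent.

€1.79

Power = 0.3 A × 230 V = 69 W = 0.069 kW
Runtime = 120 min × 54 = 6480 min = 108 h
Energy = 0.069 kW × 108 h = 7.452 kWh
Cost = 7.452 kWh × €0.24/kWh = €1.79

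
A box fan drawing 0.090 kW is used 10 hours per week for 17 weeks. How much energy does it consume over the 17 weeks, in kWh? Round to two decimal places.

Runtime = 10 h/week × 17 weeks = 170 h
Energy = 0.09 kW × 170 h = 15.3 kWh

15.30 kWh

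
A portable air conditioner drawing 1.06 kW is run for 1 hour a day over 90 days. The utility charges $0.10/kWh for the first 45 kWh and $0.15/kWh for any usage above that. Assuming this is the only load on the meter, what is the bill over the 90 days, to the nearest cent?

$12.06

Runtime = 1 h/day × 90 days = 90 h
Energy = 1.06 kW × 90 h = 95.4 kWh
Tier 1 (0–45 kWh): 45 × $0.10 = $4.5
Above 45 kWh: 50.4 × $0.15 = $7.56
Bill = $12.06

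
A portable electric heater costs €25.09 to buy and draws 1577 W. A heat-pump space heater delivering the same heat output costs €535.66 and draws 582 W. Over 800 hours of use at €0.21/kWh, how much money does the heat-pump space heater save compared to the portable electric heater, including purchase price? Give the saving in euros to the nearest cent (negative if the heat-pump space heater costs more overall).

-€343.41

portable electric heater: €25.09 + (1577/1000) kW × 800 h × €0.21 = €25.09 + €264.936 = €290.026
heat-pump space heater: €535.66 + (582/1000) kW × 800 h × €0.21 = €535.66 + €97.776 = €633.436
Saving = €290.026 − €633.436 = −€343.41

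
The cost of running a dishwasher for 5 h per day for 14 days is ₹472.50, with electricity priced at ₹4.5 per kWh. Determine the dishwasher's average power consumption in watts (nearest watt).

Energy = ₹472.50 ÷ ₹4.5/kWh = 105 kWh
Runtime = 5 h/day × 14 days = 70 h
Power = 105 kWh ÷ 70 h = 1.5 kW = 1500 W

1500 W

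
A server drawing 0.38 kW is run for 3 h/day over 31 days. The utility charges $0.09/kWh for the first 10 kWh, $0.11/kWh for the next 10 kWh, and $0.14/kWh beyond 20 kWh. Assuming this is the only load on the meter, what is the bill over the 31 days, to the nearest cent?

Runtime = 3 h/day × 31 days = 93 h
Energy = 0.38 kW × 93 h = 35.34 kWh
Tier 1 (0–10 kWh): 10 × $0.09 = $0.9
Tier 2 (10–20 kWh): 10 × $0.11 = $1.1
Above 20 kWh: 15.34 × $0.14 = $2.1476
Bill = $4.15

$4.15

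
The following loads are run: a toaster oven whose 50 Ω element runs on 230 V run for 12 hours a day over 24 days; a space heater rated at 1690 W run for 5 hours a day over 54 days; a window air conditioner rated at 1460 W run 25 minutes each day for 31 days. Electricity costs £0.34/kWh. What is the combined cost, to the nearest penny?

toaster oven: Power = V²/R = 230²/50 = 1058 W = 1.058 kW
toaster oven: Runtime = 12 h/day × 24 days = 288 h
toaster oven: 1.058 kW × 288 h = 304.704 kWh
space heater: Runtime = 5 h/day × 54 days = 270 h
space heater: 1.69 kW × 270 h = 456.3 kWh
window air conditioner: Runtime = 25 min × 31 = 775 min = 12.916666… h
window air conditioner: 1.46 kW × 12.916666… h = 18.858333… kWh
Total energy = 779.862333… kWh
Cost = 779.862333… × £0.34 = £265.15

£265.15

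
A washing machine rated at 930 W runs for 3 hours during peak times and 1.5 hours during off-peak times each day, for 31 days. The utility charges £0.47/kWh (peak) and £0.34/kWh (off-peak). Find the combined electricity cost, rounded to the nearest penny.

Peak energy = 0.93 kW × 3 h × 31 = 86.49 kWh
Off-peak energy = 0.93 kW × 1.5 h × 31 = 43.245 kWh
Cost = 86.49 × £0.47 + 43.245 × £0.34 = £40.6503 + £14.7033 = £55.35

£55.35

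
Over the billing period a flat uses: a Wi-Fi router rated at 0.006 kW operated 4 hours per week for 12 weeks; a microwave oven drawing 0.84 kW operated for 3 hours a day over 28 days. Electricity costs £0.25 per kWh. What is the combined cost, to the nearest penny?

£17.71

Wi-Fi router: Runtime = 4 h/week × 12 weeks = 48 h
Wi-Fi router: 0.006 kW × 48 h = 0.288 kWh
microwave oven: Runtime = 3 h/day × 28 days = 84 h
microwave oven: 0.84 kW × 84 h = 70.56 kWh
Total energy = 70.848 kWh
Cost = 70.848 × £0.25 = £17.71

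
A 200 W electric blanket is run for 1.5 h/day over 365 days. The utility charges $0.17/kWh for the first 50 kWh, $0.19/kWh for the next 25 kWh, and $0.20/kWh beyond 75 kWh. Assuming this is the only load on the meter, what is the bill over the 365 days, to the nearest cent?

Runtime = 1.5 h/day × 365 days = 547.5 h
Energy = 0.2 kW × 547.5 h = 109.5 kWh
Tier 1 (0–50 kWh): 50 × $0.17 = $8.5
Tier 2 (50–75 kWh): 25 × $0.19 = $4.75
Above 75 kWh: 34.5 × $0.20 = $6.9
Bill = $20.15

$20.15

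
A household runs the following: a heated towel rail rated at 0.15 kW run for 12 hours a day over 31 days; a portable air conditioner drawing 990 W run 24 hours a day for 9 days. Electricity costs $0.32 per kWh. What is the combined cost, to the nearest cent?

$86.28

heated towel rail: Runtime = 12 h/day × 31 days = 372 h
heated towel rail: 0.15 kW × 372 h = 55.8 kWh
portable air conditioner: Runtime = 24 h × 9 = 216 h
portable air conditioner: 0.99 kW × 216 h = 213.84 kWh
Total energy = 269.64 kWh
Cost = 269.64 × $0.32 = $86.28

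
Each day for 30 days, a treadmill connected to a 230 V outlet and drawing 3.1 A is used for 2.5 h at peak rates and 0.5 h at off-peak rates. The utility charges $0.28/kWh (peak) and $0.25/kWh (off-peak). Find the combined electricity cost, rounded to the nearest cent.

Power = 3.1 A × 230 V = 713 W = 0.713 kW
Peak energy = 0.713 kW × 2.5 h × 30 = 53.475 kWh
Off-peak energy = 0.713 kW × 0.5 h × 30 = 10.695 kWh
Cost = 53.475 × $0.28 + 10.695 × $0.25 = $14.973 + $2.67375 = $17.65

$17.65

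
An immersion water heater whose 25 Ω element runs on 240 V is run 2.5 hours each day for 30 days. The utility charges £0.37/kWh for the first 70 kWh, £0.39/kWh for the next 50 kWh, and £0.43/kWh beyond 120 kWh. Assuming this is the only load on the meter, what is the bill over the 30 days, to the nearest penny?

Power = V²/R = 240²/25 = 2304 W = 2.304 kW
Runtime = 2.5 h/day × 30 days = 75 h
Energy = 2.304 kW × 75 h = 172.8 kWh
Tier 1 (0–70 kWh): 70 × £0.37 = £25.9
Tier 2 (70–120 kWh): 50 × £0.39 = £19.5
Above 120 kWh: 52.8 × £0.43 = £22.704
Bill = £68.10

£68.10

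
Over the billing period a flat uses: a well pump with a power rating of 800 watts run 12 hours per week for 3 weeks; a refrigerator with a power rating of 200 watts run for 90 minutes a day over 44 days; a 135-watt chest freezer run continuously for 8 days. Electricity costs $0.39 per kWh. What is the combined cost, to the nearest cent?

well pump: Runtime = 12 h/week × 3 weeks = 36 h
well pump: 0.8 kW × 36 h = 28.8 kWh
refrigerator: Runtime = 90 min × 44 = 3960 min = 66 h
refrigerator: 0.2 kW × 66 h = 13.2 kWh
chest freezer: Runtime = 24 h × 8 = 192 h
chest freezer: 0.135 kW × 192 h = 25.92 kWh
Total energy = 67.92 kWh
Cost = 67.92 × $0.39 = $26.49

$26.49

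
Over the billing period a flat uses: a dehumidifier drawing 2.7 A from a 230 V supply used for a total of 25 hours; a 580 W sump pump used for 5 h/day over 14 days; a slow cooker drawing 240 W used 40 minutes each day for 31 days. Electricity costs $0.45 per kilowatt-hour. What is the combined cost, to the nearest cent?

$27.49

dehumidifier: Power = 2.7 A × 230 V = 621 W = 0.621 kW
dehumidifier: 0.621 kW × 25 h = 15.525 kWh
sump pump: Runtime = 5 h/day × 14 days = 70 h
sump pump: 0.58 kW × 70 h = 40.6 kWh
slow cooker: Runtime = 40 min × 31 = 1240 min = 20.666666… h
slow cooker: 0.24 kW × 20.666666… h = 4.96 kWh
Total energy = 61.085 kWh
Cost = 61.085 × $0.45 = $27.49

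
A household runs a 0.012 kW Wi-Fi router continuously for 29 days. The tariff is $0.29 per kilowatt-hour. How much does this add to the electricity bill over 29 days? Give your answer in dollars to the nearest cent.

Runtime = 24 h × 29 = 696 h
Energy = 0.012 kW × 696 h = 8.352 kWh
Cost = 8.352 kWh × $0.29/kWh = $2.42

$2.42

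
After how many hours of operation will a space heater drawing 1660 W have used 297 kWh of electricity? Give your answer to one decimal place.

178.9 h

Hours = 297 kWh ÷ 1.66 kW = 178.9 h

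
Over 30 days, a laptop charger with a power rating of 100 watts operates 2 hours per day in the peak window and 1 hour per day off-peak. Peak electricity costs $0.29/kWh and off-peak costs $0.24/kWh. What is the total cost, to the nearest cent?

$2.46

Peak energy = 0.1 kW × 2 h × 30 = 6 kWh
Off-peak energy = 0.1 kW × 1 h × 30 = 3 kWh
Cost = 6 × $0.29 + 3 × $0.24 = $1.74 + $0.72 = $2.46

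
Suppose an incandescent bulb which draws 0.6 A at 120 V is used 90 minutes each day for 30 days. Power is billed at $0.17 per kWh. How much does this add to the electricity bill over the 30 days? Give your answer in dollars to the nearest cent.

Power = 0.6 A × 120 V = 72 W = 0.072 kW
Runtime = 90 min × 30 = 2700 min = 45 h
Energy = 0.072 kW × 45 h = 3.24 kWh
Cost = 3.24 kWh × $0.17/kWh = $0.55

$0.55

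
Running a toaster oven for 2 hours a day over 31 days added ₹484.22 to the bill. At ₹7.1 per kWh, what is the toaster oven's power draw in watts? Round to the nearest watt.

Energy = ₹484.22 ÷ ₹7.1/kWh = 68.2 kWh
Runtime = 2 h/day × 31 days = 62 h
Power = 68.2 kWh ÷ 62 h = 1.1 kW = 1100 W

1100 W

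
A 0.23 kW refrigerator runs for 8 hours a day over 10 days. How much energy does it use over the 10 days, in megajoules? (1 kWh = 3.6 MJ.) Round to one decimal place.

Runtime = 8 h/day × 10 days = 80 h
Energy = 0.23 kW × 80 h = 18.4 kWh
= 18.4 × 3.6 MJ = 66.2 MJ

66.2 MJ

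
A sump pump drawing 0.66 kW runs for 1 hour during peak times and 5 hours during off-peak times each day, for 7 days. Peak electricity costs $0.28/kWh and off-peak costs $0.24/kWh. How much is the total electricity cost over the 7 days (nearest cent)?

Peak energy = 0.66 kW × 1 h × 7 = 4.62 kWh
Off-peak energy = 0.66 kW × 5 h × 7 = 23.1 kWh
Cost = 4.62 × $0.28 + 23.1 × $0.24 = $1.2936 + $5.544 = $6.84

$6.84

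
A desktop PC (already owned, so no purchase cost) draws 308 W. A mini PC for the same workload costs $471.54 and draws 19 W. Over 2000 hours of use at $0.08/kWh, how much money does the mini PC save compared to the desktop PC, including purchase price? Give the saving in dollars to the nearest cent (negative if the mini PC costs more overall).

desktop PC: $0.00 + (308/1000) kW × 2000 h × $0.08 = $0.00 + $49.28 = $49.28
mini PC: $471.54 + (19/1000) kW × 2000 h × $0.08 = $471.54 + $3.04 = $474.58
Saving = $49.28 − $474.58 = −$425.3

-$425.30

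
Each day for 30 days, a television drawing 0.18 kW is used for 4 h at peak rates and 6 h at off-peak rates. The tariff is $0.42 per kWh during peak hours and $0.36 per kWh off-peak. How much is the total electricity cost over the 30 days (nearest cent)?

$20.74

Peak energy = 0.18 kW × 4 h × 30 = 21.6 kWh
Off-peak energy = 0.18 kW × 6 h × 30 = 32.4 kWh
Cost = 21.6 × $0.42 + 32.4 × $0.36 = $9.072 + $11.664 = $20.74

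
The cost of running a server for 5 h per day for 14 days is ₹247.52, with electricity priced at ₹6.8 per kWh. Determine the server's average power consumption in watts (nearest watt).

Energy = ₹247.52 ÷ ₹6.8/kWh = 36.4 kWh
Runtime = 5 h/day × 14 days = 70 h
Power = 36.4 kWh ÷ 70 h = 0.52 kW = 520 W

520 W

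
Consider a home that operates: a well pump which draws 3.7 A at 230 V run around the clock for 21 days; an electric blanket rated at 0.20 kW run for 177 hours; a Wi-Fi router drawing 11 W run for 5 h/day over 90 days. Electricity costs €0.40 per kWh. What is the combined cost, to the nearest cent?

well pump: Power = 3.7 A × 230 V = 851 W = 0.851 kW
well pump: Runtime = 24 h × 21 = 504 h
well pump: 0.851 kW × 504 h = 428.904 kWh
electric blanket: 0.2 kW × 177 h = 35.4 kWh
Wi-Fi router: Runtime = 5 h/day × 90 days = 450 h
Wi-Fi router: 0.011 kW × 450 h = 4.95 kWh
Total energy = 469.254 kWh
Cost = 469.254 × €0.40 = €187.70

€187.70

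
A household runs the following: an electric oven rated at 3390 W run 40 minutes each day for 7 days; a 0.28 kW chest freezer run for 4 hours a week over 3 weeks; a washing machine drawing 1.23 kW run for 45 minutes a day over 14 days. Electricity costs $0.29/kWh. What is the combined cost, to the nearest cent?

$9.31

electric oven: Runtime = 40 min × 7 = 280 min = 4.666666… h
electric oven: 3.39 kW × 4.666666… h = 15.82 kWh
chest freezer: Runtime = 4 h/week × 3 weeks = 12 h
chest freezer: 0.28 kW × 12 h = 3.36 kWh
washing machine: Runtime = 45 min × 14 = 630 min = 10.5 h
washing machine: 1.23 kW × 10.5 h = 12.915 kWh
Total energy = 32.095 kWh
Cost = 32.095 × $0.29 = $9.31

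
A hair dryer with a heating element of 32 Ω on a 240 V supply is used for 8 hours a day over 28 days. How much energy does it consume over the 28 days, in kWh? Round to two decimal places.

Power = V²/R = 240²/32 = 1800 W = 1.8 kW
Runtime = 8 h/day × 28 days = 224 h
Energy = 1.8 kW × 224 h = 403.2 kWh

403.20 kWh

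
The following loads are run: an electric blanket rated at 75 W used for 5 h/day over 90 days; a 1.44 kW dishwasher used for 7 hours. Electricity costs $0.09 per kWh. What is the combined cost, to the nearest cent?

electric blanket: Runtime = 5 h/day × 90 days = 450 h
electric blanket: 0.075 kW × 450 h = 33.75 kWh
dishwasher: 1.44 kW × 7 h = 10.08 kWh
Total energy = 43.83 kWh
Cost = 43.83 × $0.09 = $3.94

$3.94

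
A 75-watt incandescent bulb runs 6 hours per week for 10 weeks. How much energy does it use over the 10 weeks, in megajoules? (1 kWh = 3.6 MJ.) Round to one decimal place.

16.2 MJ

Runtime = 6 h/week × 10 weeks = 60 h
Energy = 0.075 kW × 60 h = 4.5 kWh
= 4.5 × 3.6 MJ = 16.2 MJ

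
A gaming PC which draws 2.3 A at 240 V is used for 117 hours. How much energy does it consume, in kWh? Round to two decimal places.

Power = 2.3 A × 240 V = 552 W = 0.552 kW
Energy = 0.552 kW × 117 h = 64.584 kWh ≈ 64.58 kWh

64.58 kWh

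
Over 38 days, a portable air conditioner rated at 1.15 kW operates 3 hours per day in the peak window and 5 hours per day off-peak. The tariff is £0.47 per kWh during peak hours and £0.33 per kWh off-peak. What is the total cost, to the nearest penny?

Peak energy = 1.15 kW × 3 h × 38 = 131.1 kWh
Off-peak energy = 1.15 kW × 5 h × 38 = 218.5 kWh
Cost = 131.1 × £0.47 + 218.5 × £0.33 = £61.617 + £72.105 = £133.72

£133.72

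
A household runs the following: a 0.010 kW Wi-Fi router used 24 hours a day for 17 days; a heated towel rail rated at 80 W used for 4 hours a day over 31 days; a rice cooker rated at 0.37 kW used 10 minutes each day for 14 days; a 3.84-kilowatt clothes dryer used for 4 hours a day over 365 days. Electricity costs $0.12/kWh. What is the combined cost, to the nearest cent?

Wi-Fi router: Runtime = 24 h × 17 = 408 h
Wi-Fi router: 0.01 kW × 408 h = 4.08 kWh
heated towel rail: Runtime = 4 h/day × 31 days = 124 h
heated towel rail: 0.08 kW × 124 h = 9.92 kWh
rice cooker: Runtime = 10 min × 14 = 140 min = 2.333333… h
rice cooker: 0.37 kW × 2.333333… h = 0.863333… kWh
clothes dryer: Runtime = 4 h/day × 365 days = 1460 h
clothes dryer: 3.84 kW × 1460 h = 5606.4 kWh
Total energy = 5621.263333… kWh
Cost = 5621.263333… × $0.12 = $674.55

$674.55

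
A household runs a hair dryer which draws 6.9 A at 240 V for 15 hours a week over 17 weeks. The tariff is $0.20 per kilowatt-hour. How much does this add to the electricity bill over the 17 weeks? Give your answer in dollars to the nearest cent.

$84.46

Power = 6.9 A × 240 V = 1656 W = 1.656 kW
Runtime = 15 h/week × 17 weeks = 255 h
Energy = 1.656 kW × 255 h = 422.28 kWh
Cost = 422.28 kWh × $0.20/kWh = $84.46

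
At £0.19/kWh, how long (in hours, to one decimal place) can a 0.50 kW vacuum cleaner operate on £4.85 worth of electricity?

51.1 h

Energy available = £4.85 ÷ £0.19/kWh = 25.5263 kWh
Hours = 25.5263 kWh ÷ 0.5 kW = 51.1 h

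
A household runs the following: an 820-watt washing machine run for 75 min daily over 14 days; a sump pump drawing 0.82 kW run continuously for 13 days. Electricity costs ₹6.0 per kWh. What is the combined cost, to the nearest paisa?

washing machine: Runtime = 75 min × 14 = 1050 min = 17.5 h
washing machine: 0.82 kW × 17.5 h = 14.35 kWh
sump pump: Runtime = 24 h × 13 = 312 h
sump pump: 0.82 kW × 312 h = 255.84 kWh
Total energy = 270.19 kWh
Cost = 270.19 × ₹6.0 = ₹1621.14

₹1621.14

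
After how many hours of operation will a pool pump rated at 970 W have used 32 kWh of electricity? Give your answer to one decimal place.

33.0 h

Hours = 32 kWh ÷ 0.97 kW = 33.0 h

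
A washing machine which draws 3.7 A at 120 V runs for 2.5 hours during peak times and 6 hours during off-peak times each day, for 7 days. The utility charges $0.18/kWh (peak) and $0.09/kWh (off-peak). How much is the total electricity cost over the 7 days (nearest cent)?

Power = 3.7 A × 120 V = 444 W = 0.444 kW
Peak energy = 0.444 kW × 2.5 h × 7 = 7.77 kWh
Off-peak energy = 0.444 kW × 6 h × 7 = 18.648 kWh
Cost = 7.77 × $0.18 + 18.648 × $0.09 = $1.3986 + $1.67832 = $3.08

$3.08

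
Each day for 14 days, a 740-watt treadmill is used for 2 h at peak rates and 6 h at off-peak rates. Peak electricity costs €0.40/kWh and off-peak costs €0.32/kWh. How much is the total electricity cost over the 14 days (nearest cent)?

€28.18

Peak energy = 0.74 kW × 2 h × 14 = 20.72 kWh
Off-peak energy = 0.74 kW × 6 h × 14 = 62.16 kWh
Cost = 20.72 × €0.40 + 62.16 × €0.32 = €8.288 + €19.8912 = €28.18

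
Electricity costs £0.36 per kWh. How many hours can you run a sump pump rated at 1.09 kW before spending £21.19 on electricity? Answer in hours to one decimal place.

Energy available = £21.19 ÷ £0.36/kWh = 58.8611 kWh
Hours = 58.8611 kWh ÷ 1.09 kW = 54.0 h

54.0 h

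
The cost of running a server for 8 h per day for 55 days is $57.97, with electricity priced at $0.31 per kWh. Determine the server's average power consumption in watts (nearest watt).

Energy = $57.97 ÷ $0.31/kWh = 187 kWh
Runtime = 8 h/day × 55 days = 440 h
Power = 187 kWh ÷ 440 h = 0.425 kW = 425 W

425 W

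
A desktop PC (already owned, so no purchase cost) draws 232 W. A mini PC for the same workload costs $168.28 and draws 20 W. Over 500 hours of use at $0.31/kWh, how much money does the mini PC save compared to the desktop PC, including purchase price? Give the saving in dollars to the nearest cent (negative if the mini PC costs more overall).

-$135.42

desktop PC: $0.00 + (232/1000) kW × 500 h × $0.31 = $0.00 + $35.96 = $35.96
mini PC: $168.28 + (20/1000) kW × 500 h × $0.31 = $168.28 + $3.1 = $171.38
Saving = $35.96 − $171.38 = −$135.42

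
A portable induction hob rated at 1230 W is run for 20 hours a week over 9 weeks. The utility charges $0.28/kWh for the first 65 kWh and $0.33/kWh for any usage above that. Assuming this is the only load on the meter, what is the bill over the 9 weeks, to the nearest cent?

$69.81

Runtime = 20 h/week × 9 weeks = 180 h
Energy = 1.23 kW × 180 h = 221.4 kWh
Tier 1 (0–65 kWh): 65 × $0.28 = $18.2
Above 65 kWh: 156.4 × $0.33 = $51.612
Bill = $69.81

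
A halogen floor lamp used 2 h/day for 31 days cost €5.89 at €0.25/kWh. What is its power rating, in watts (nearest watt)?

Energy = €5.89 ÷ €0.25/kWh = 23.56 kWh
Runtime = 2 h/day × 31 days = 62 h
Power = 23.56 kWh ÷ 62 h = 0.38 kW = 380 W

380 W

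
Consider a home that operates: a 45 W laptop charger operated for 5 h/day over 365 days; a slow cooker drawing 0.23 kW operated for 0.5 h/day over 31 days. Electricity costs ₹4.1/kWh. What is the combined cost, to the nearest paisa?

laptop charger: Runtime = 5 h/day × 365 days = 1825 h
laptop charger: 0.045 kW × 1825 h = 82.125 kWh
slow cooker: Runtime = 0.5 h/day × 31 days = 15.5 h
slow cooker: 0.23 kW × 15.5 h = 3.565 kWh
Total energy = 85.69 kWh
Cost = 85.69 × ₹4.1 = ₹351.33

₹351.33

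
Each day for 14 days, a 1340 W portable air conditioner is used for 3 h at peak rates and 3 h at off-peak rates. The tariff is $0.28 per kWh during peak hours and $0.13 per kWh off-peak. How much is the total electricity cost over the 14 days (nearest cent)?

$23.07

Peak energy = 1.34 kW × 3 h × 14 = 56.28 kWh
Off-peak energy = 1.34 kW × 3 h × 14 = 56.28 kWh
Cost = 56.28 × $0.28 + 56.28 × $0.13 = $15.7584 + $7.3164 = $23.07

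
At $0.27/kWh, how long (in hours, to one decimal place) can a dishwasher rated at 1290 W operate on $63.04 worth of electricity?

181.0 h

Energy available = $63.04 ÷ $0.27/kWh = 233.4815 kWh
Hours = 233.4815 kWh ÷ 1.29 kW = 181.0 h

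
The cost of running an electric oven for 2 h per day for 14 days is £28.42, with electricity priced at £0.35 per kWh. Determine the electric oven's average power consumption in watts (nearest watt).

2900 W

Energy = £28.42 ÷ £0.35/kWh = 81.2 kWh
Runtime = 2 h/day × 14 days = 28 h
Power = 81.2 kWh ÷ 28 h = 2.9 kW = 2900 W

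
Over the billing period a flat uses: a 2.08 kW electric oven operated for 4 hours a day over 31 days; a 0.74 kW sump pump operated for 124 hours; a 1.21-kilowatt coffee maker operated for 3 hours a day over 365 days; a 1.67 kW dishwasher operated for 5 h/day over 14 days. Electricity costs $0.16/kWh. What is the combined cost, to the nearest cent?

electric oven: Runtime = 4 h/day × 31 days = 124 h
electric oven: 2.08 kW × 124 h = 257.92 kWh
sump pump: 0.74 kW × 124 h = 91.76 kWh
coffee maker: Runtime = 3 h/day × 365 days = 1095 h
coffee maker: 1.21 kW × 1095 h = 1324.95 kWh
dishwasher: Runtime = 5 h/day × 14 days = 70 h
dishwasher: 1.67 kW × 70 h = 116.9 kWh
Total energy = 1791.53 kWh
Cost = 1791.53 × $0.16 = $286.64

$286.64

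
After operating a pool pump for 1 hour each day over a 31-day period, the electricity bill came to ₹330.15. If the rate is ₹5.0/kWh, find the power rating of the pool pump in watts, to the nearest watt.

Energy = ₹330.15 ÷ ₹5.0/kWh = 66.03 kWh
Runtime = 1 h/day × 31 days = 31 h
Power = 66.03 kWh ÷ 31 h = 2.13 kW = 2130 W

2130 W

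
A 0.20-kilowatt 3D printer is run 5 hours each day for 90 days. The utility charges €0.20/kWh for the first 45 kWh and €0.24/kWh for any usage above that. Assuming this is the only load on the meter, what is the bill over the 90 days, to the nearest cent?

€19.80

Runtime = 5 h/day × 90 days = 450 h
Energy = 0.2 kW × 450 h = 90 kWh
Tier 1 (0–45 kWh): 45 × €0.20 = €9
Above 45 kWh: 45 × €0.24 = €10.8
Bill = €19.80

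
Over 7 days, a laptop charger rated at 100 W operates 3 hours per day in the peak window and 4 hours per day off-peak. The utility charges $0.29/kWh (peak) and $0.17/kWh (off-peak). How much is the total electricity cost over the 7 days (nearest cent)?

$1.09

Peak energy = 0.1 kW × 3 h × 7 = 2.1 kWh
Off-peak energy = 0.1 kW × 4 h × 7 = 2.8 kWh
Cost = 2.1 × $0.29 + 2.8 × $0.17 = $0.609 + $0.476 = $1.09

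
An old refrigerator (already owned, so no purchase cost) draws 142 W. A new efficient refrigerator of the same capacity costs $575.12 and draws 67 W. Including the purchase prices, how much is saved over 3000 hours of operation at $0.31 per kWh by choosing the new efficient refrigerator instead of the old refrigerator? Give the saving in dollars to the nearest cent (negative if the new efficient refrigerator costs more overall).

-$505.37

old refrigerator: $0.00 + (142/1000) kW × 3000 h × $0.31 = $0.00 + $132.06 = $132.06
new efficient refrigerator: $575.12 + (67/1000) kW × 3000 h × $0.31 = $575.12 + $62.31 = $637.43
Saving = $132.06 − $637.43 = −$505.37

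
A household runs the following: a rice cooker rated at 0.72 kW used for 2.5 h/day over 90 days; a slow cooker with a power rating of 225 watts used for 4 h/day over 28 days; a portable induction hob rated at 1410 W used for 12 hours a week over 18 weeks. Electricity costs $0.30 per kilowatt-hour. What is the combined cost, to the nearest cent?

$147.53

rice cooker: Runtime = 2.5 h/day × 90 days = 225 h
rice cooker: 0.72 kW × 225 h = 162 kWh
slow cooker: Runtime = 4 h/day × 28 days = 112 h
slow cooker: 0.225 kW × 112 h = 25.2 kWh
portable induction hob: Runtime = 12 h/week × 18 weeks = 216 h
portable induction hob: 1.41 kW × 216 h = 304.56 kWh
Total energy = 491.76 kWh
Cost = 491.76 × $0.30 = $147.53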